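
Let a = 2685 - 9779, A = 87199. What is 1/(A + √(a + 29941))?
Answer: 87199/7603642754 - √22847/7603642754 ≈ 1.1448e-5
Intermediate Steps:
a = -7094
1/(A + √(a + 29941)) = 1/(87199 + √(-7094 + 29941)) = 1/(87199 + √22847)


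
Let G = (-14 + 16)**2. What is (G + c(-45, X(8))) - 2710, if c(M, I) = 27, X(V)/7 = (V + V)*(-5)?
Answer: -2679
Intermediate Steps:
X(V) = -70*V (X(V) = 7*((V + V)*(-5)) = 7*((2*V)*(-5)) = 7*(-10*V) = -70*V)
G = 4 (G = 2**2 = 4)
(G + c(-45, X(8))) - 2710 = (4 + 27) - 2710 = 31 - 2710 = -2679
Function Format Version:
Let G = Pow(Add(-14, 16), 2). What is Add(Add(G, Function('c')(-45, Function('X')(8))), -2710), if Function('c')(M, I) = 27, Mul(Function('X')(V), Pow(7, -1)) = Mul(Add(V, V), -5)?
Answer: -2679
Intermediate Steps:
Function('X')(V) = Mul(-70, V) (Function('X')(V) = Mul(7, Mul(Add(V, V), -5)) = Mul(7, Mul(Mul(2, V), -5)) = Mul(7, Mul(-10, V)) = Mul(-70, V))
G = 4 (G = Pow(2, 2) = 4)
Add(Add(G, Function('c')(-45, Function('X')(8))), -2710) = Add(Add(4, 27), -2710) = Add(31, -2710) = -2679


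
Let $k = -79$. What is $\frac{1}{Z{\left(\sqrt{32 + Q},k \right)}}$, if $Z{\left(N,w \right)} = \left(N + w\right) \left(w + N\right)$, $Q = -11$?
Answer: $\frac{1}{\left(79 - \sqrt{21}\right)^{2}} \approx 0.00018057$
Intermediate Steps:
$Z{\left(N,w \right)} = \left(N + w\right)^{2}$ ($Z{\left(N,w \right)} = \left(N + w\right) \left(N + w\right) = \left(N + w\right)^{2}$)
$\frac{1}{Z{\left(\sqrt{32 + Q},k \right)}} = \frac{1}{\left(\sqrt{32 - 11} - 79\right)^{2}} = \frac{1}{\left(\sqrt{21} - 79\right)^{2}} = \frac{1}{\left(-79 + \sqrt{21}\right)^{2}}$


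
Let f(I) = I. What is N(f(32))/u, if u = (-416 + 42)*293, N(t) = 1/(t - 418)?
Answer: 1/42298652 ≈ 2.3641e-8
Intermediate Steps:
N(t) = 1/(-418 + t)
u = -109582 (u = -374*293 = -109582)
N(f(32))/u = 1/((-418 + 32)*(-109582)) = -1/109582/(-386) = -1/386*(-1/109582) = 1/42298652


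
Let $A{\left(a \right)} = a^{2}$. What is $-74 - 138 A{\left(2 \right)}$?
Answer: $-626$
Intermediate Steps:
$-74 - 138 A{\left(2 \right)} = -74 - 138 \cdot 2^{2} = -74 - 552 = -626$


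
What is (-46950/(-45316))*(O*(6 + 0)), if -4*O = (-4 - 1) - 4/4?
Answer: 211275/22658 ≈ 9.3245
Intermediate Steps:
O = 3/2 (O = -((-4 - 1) - 4/4)/4 = -(-5 - 4*1/4)/4 = -(-5 - 1)/4 = -1/4*(-6) = 3/2 ≈ 1.5000)
(-46950/(-45316))*(O*(6 + 0)) = (-46950/(-45316))*(3*(6 + 0)/2) = (-46950*(-1/45316))*((3/2)*6) = (23475/22658)*9 = 211275/22658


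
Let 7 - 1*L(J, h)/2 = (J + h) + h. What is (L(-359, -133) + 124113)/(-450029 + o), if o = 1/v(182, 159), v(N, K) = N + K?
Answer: -42753557/153459888 ≈ -0.27860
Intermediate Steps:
v(N, K) = K + N
L(J, h) = 14 - 4*h - 2*J (L(J, h) = 14 - 2*((J + h) + h) = 14 - 2*(J + 2*h) = 14 + (-4*h - 2*J) = 14 - 4*h - 2*J)
o = 1/341 (o = 1/(159 + 182) = 1/341 ≈ 0.0029326)
(L(-359, -133) + 124113)/(-450029 + o) = ((14 - 4*(-133) - 2*(-359)) + 124113)/(-450029 + 1/341) = ((14 + 532 + 718) + 124113)/(-153459888/341) = (1264 + 124113)*(-341/153459888) = 125377*(-341/153459888) = -42753557/153459888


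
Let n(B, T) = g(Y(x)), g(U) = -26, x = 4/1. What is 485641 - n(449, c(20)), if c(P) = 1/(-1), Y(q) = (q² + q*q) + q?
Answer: 485667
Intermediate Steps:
x = 4 (x = 4*1 = 4)
Y(q) = q + 2*q² (Y(q) = (q² + q²) + q = 2*q² + q = q + 2*q²)
c(P) = -1
n(B, T) = -26
485641 - n(449, c(20)) = 485641 - 1*(-26) = 485641 + 26 = 485667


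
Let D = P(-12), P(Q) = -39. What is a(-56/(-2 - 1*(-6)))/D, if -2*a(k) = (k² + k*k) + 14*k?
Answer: 98/39 ≈ 2.5128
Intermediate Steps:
a(k) = -k² - 7*k (a(k) = -((k² + k*k) + 14*k)/2 = -((k² + k²) + 14*k)/2 = -(2*k² + 14*k)/2 = -k² - 7*k)
D = -39
a(-56/(-2 - 1*(-6)))/D = -(-56/(-2 - 1*(-6)))*(7 - 56/(-2 - 1*(-6)))/(-39) = -(-56/(-2 + 6))*(7 - 56/(-2 + 6))*(-1/39) = -(-56/4)*(7 - 56/4)*(-1/39) = -(-56*¼)*(7 - 56*¼)*(-1/39) = -1*(-14)*(7 - 14)*(-1/39) = -1*(-14)*(-7)*(-1/39) = -98*(-1/39) = 98/39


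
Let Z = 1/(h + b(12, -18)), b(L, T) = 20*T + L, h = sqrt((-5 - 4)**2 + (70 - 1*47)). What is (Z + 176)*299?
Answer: 1591849987/30250 - 299*sqrt(26)/60500 ≈ 52623.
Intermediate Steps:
h = 2*sqrt(26) (h = sqrt((-9)**2 + (70 - 47)) = sqrt(81 + 23) = sqrt(104) = 2*sqrt(26) ≈ 10.198)
b(L, T) = L + 20*T
Z = 1/(-348 + 2*sqrt(26)) (Z = 1/(2*sqrt(26) + (12 + 20*(-18))) = 1/(2*sqrt(26) + (12 - 360)) = 1/(2*sqrt(26) - 348) = 1/(-348 + 2*sqrt(26)) ≈ -0.0029603)
(Z + 176)*299 = ((-87/30250 - sqrt(26)/60500) + 176)*299 = (5323913/30250 - sqrt(26)/60500)*299 = 1591849987/30250 - 299*sqrt(26)/60500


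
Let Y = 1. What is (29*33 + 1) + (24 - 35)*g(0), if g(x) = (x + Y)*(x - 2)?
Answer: 980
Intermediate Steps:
g(x) = (1 + x)*(-2 + x) (g(x) = (x + 1)*(x - 2) = (1 + x)*(-2 + x))
(29*33 + 1) + (24 - 35)*g(0) = (29*33 + 1) + (24 - 35)*(-2 + 0² - 1*0) = (957 + 1) - 11*(-2 + 0 + 0) = 958 - 11*(-2) = 958 + 22 = 980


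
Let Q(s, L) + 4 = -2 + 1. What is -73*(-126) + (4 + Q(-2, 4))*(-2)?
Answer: 9200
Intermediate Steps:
Q(s, L) = -5 (Q(s, L) = -4 + (-2 + 1) = -4 - 1 = -5)
-73*(-126) + (4 + Q(-2, 4))*(-2) = -73*(-126) + (4 - 5)*(-2) = 9198 - 1*(-2) = 9198 + 2 = 9200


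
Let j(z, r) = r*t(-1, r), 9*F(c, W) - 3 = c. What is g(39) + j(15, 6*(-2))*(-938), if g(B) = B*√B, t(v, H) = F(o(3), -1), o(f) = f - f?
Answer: 3752 + 39*√39 ≈ 3995.6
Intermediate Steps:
o(f) = 0
F(c, W) = ⅓ + c/9
t(v, H) = ⅓ (t(v, H) = ⅓ + (⅑)*0 = ⅓ + 0 = ⅓)
g(B) = B^(3/2)
j(z, r) = r/3 (j(z, r) = r*(⅓) = r/3)
g(39) + j(15, 6*(-2))*(-938) = 39^(3/2) + ((6*(-2))/3)*(-938) = 39*√39 + ((⅓)*(-12))*(-938) = 39*√39 - 4*(-938) = 39*√39 + 3752 = 3752 + 39*√39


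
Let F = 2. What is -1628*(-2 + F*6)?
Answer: -16280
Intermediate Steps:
-1628*(-2 + F*6) = -1628*(-2 + 2*6) = -1628*(-2 + 12) = -1628*10 = -16280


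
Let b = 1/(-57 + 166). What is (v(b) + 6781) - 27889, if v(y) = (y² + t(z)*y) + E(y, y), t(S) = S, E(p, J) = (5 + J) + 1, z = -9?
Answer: -250713733/11881 ≈ -21102.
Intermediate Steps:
E(p, J) = 6 + J
b = 1/109 ≈ 0.0091743
v(y) = 6 + y² - 8*y (v(y) = (y² - 9*y) + (6 + y) = 6 + y² - 8*y)
(v(b) + 6781) - 27889 = ((6 + (1/109)² - 8*1/109) + 6781) - 27889 = ((6 + 1/11881 - 8/109) + 6781) - 27889 = (70415/11881 + 6781) - 27889 = 80635476/11881 - 27889 = -250713733/11881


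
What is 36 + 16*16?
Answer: 292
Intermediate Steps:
36 + 16*16 = 36 + 256 = 292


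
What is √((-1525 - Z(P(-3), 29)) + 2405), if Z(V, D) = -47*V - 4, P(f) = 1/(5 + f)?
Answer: 11*√30/2 ≈ 30.125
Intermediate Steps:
Z(V, D) = -4 - 47*V
√((-1525 - Z(P(-3), 29)) + 2405) = √((-1525 - (-4 - 47/(5 - 3))) + 2405) = √((-1525 - (-4 - 47/2)) + 2405) = √((-1525 - 1*(-55/2)) + 2405) = √((-1525 + 55/2) + 2405) = √(-2995/2 + 2405) = √(1815/2) = 11*√30/2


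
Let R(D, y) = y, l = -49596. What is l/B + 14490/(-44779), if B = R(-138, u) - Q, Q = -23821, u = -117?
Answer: -91583223/37908622 ≈ -2.4159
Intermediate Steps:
B = 23704 (B = -117 - 1*(-23821) = -117 + 23821 = 23704)
l/B + 14490/(-44779) = -49596/23704 + 14490/(-44779) = -49596*1/23704 + 14490*(-1/44779) = -12399/5926 - 2070/6397 = -91583223/37908622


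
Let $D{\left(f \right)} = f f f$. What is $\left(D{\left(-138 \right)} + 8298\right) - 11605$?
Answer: $-2631379$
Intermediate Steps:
$D{\left(f \right)} = f^{3}$ ($D{\left(f \right)} = f^{2} f = f^{3}$)
$\left(D{\left(-138 \right)} + 8298\right) - 11605 = \left(\left(-138\right)^{3} + 8298\right) - 11605 = \left(-2628072 + 8298\right) - 11605 = -2619774 - 11605 = -2631379$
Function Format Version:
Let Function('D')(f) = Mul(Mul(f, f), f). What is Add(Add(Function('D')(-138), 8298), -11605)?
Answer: -2631379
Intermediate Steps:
Function('D')(f) = Pow(f, 3) (Function('D')(f) = Mul(Pow(f, 2), f) = Pow(f, 3))
Add(Add(Function('D')(-138), 8298), -11605) = Add(Add(Pow(-138, 3), 8298), -11605) = Add(Add(-2628072, 8298), -11605) = Add(-2619774, -11605) = -2631379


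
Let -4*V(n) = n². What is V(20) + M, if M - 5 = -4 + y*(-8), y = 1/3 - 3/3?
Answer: -281/3 ≈ -93.667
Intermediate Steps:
V(n) = -n²/4
y = -⅔ (y = 1*(⅓) - 3*⅓ = ⅓ - 1 = -⅔ ≈ -0.66667)
M = 19/3 (M = 5 + (-4 - ⅔*(-8)) = 5 + (-4 + 16/3) = 5 + 4/3 = 19/3 ≈ 6.3333)
V(20) + M = -¼*20² + 19/3 = -¼*400 + 19/3 = -100 + 19/3 = -281/3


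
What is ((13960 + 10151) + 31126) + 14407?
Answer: 69644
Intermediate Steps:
((13960 + 10151) + 31126) + 14407 = (24111 + 31126) + 14407 = 55237 + 14407 = 69644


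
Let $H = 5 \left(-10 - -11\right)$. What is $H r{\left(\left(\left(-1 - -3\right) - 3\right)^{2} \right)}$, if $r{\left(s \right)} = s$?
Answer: $5$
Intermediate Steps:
$H = 5$ ($H = 5 \left(-10 + 11\right) = 5 \cdot 1 = 5$)
$H r{\left(\left(\left(-1 - -3\right) - 3\right)^{2} \right)} = 5 \left(\left(-1 - -3\right) - 3\right)^{2} = 5 \left(\left(-1 + 3\right) - 3\right)^{2} = 5 \left(2 - 3\right)^{2} = 5 \left(-1\right)^{2} = 5 \cdot 1 = 5$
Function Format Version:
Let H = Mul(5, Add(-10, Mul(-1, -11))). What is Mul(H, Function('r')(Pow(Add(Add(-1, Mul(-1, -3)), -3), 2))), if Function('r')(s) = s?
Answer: 5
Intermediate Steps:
H = 5 (H = Mul(5, Add(-10, 11)) = Mul(5, 1) = 5)
Mul(H, Function('r')(Pow(Add(Add(-1, Mul(-1, -3)), -3), 2))) = Mul(5, Pow(Add(Add(-1, Mul(-1, -3)), -3), 2)) = Mul(5, Pow(Add(Add(-1, 3), -3), 2)) = Mul(5, Pow(Add(2, -3), 2)) = Mul(5, Pow(-1, 2)) = Mul(5, 1) = 5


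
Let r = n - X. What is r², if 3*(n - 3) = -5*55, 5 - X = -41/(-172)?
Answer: 2324107681/266256 ≈ 8728.8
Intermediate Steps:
X = 819/172 (X = 5 - (-41)/(-172) = 5 - (-41)*(-1)/172 = 5 - 1*41/172 = 5 - 41/172 = 819/172 ≈ 4.7616)
n = -266/3 (n = 3 + (-5*55)/3 = 3 + (⅓)*(-275) = 3 - 275/3 = -266/3 ≈ -88.667)
r = -48209/516 (r = -266/3 - 1*819/172 = -266/3 - 819/172 = -48209/516 ≈ -93.428)
r² = (-48209/516)² = 2324107681/266256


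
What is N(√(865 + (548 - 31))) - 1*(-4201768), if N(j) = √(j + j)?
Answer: 4201768 + 2^(¾)*691^(¼) ≈ 4.2018e+6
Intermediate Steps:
N(j) = √2*√j (N(j) = √(2*j) = √2*√j)
N(√(865 + (548 - 31))) - 1*(-4201768) = √2*√(√(865 + (548 - 31))) - 1*(-4201768) = √2*√(√(865 + 517)) + 4201768 = √2*√(√1382) + 4201768 = √2*1382^(¼) + 4201768 = 2^(¾)*691^(¼) + 4201768 = 4201768 + 2^(¾)*691^(¼)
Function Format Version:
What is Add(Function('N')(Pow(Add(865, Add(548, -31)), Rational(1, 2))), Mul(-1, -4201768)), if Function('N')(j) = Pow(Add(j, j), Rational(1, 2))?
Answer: Add(4201768, Mul(Pow(2, Rational(3, 4)), Pow(691, Rational(1, 4)))) ≈ 4.2018e+6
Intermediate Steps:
Function('N')(j) = Mul(Pow(2, Rational(1, 2)), Pow(j, Rational(1, 2))) (Function('N')(j) = Pow(Mul(2, j), Rational(1, 2)) = Mul(Pow(2, Rational(1, 2)), Pow(j, Rational(1, 2))))
Add(Function('N')(Pow(Add(865, Add(548, -31)), Rational(1, 2))), Mul(-1, -4201768)) = Add(Mul(Pow(2, Rational(1, 2)), Pow(Pow(Add(865, Add(548, -31)), Rational(1, 2)), Rational(1, 2))), Mul(-1, -4201768)) = Add(Mul(Pow(2, Rational(1, 2)), Pow(Pow(Add(865, 517), Rational(1, 2)), Rational(1, 2))), 4201768) = Add(Mul(Pow(2, Rational(1, 2)), Pow(Pow(1382, Rational(1, 2)), Rational(1, 2))), 4201768) = Add(Mul(Pow(2, Rational(1, 2)), Pow(1382, Rational(1, 4))), 4201768) = Add(Mul(Pow(2, Rational(3, 4)), Pow(691, Rational(1, 4))), 4201768) = Add(4201768, Mul(Pow(2, Rational(3, 4)), Pow(691, Rational(1, 4))))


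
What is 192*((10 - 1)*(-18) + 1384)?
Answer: 234624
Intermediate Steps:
192*((10 - 1)*(-18) + 1384) = 192*(9*(-18) + 1384) = 192*(-162 + 1384) = 192*1222 = 234624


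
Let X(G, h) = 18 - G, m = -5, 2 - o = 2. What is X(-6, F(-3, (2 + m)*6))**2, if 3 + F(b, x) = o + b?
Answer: 576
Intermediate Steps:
o = 0 (o = 2 - 1*2 = 2 - 2 = 0)
F(b, x) = -3 + b (F(b, x) = -3 + (0 + b) = -3 + b)
X(-6, F(-3, (2 + m)*6))**2 = (18 - 1*(-6))**2 = (18 + 6)**2 = 24**2 = 576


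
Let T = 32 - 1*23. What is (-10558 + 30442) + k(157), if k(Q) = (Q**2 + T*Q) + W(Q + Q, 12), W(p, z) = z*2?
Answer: 45970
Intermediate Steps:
T = 9 (T = 32 - 23 = 9)
W(p, z) = 2*z
k(Q) = 24 + Q**2 + 9*Q (k(Q) = (Q**2 + 9*Q) + 2*12 = (Q**2 + 9*Q) + 24 = 24 + Q**2 + 9*Q)
(-10558 + 30442) + k(157) = (-10558 + 30442) + (24 + 157**2 + 9*157) = 19884 + (24 + 24649 + 1413) = 19884 + 26086 = 45970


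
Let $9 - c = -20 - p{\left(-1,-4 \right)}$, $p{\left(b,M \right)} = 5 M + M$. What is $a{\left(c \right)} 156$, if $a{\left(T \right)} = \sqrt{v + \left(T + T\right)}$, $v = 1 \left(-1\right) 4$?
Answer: $156 \sqrt{6} \approx 382.12$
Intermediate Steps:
$p{\left(b,M \right)} = 6 M$
$v = -4$ ($v = \left(-1\right) 4 = -4$)
$c = 5$ ($c = 9 - \left(-20 - 6 \left(-4\right)\right) = 9 - \left(-20 - -24\right) = 9 - \left(-20 + 24\right) = 9 - 4 = 5$)
$a{\left(T \right)} = \sqrt{-4 + 2 T}$ ($a{\left(T \right)} = \sqrt{-4 + \left(T + T\right)} = \sqrt{-4 + 2 T}$)
$a{\left(c \right)} 156 = \sqrt{-4 + 2 \cdot 5} \cdot 156 = \sqrt{-4 + 10} \cdot 156 = \sqrt{6} \cdot 156 = 156 \sqrt{6}$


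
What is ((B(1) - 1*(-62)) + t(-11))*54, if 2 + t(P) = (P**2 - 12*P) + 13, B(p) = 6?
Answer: 17928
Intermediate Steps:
t(P) = 11 + P**2 - 12*P (t(P) = -2 + ((P**2 - 12*P) + 13) = -2 + (13 + P**2 - 12*P) = 11 + P**2 - 12*P)
((B(1) - 1*(-62)) + t(-11))*54 = ((6 - 1*(-62)) + (11 + (-11)**2 - 12*(-11)))*54 = ((6 + 62) + (11 + 121 + 132))*54 = (68 + 264)*54 = 332*54 = 17928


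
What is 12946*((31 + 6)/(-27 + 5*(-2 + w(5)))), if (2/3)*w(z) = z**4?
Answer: 958004/9301 ≈ 103.00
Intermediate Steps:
w(z) = 3*z**4/2
12946*((31 + 6)/(-27 + 5*(-2 + w(5)))) = 12946*((31 + 6)/(-27 + 5*(-2 + (3/2)*5**4))) = 12946*(37/(-27 + 5*(-2 + (3/2)*625))) = 12946*(37/(-27 + 5*(-2 + 1875/2))) = 12946*(37/(-27 + 5*(1871/2))) = 12946*(37/(-27 + 9355/2)) = 12946*(37/(9301/2)) = 12946*(37*(2/9301)) = 12946*(74/9301) = 958004/9301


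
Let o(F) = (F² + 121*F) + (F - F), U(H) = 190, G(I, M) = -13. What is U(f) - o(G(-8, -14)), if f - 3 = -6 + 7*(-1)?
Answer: 1594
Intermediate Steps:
f = -10 (f = 3 + (-6 + 7*(-1)) = 3 + (-6 - 7) = 3 - 13 = -10)
o(F) = F² + 121*F (o(F) = (F² + 121*F) + 0 = F² + 121*F)
U(f) - o(G(-8, -14)) = 190 - (-13)*(121 - 13) = 190 - (-13)*108 = 190 - 1*(-1404) = 190 + 1404 = 1594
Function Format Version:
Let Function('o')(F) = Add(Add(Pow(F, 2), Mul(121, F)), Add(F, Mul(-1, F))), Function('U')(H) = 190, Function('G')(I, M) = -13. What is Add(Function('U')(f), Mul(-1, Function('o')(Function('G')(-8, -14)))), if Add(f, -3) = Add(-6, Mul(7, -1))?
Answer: 1594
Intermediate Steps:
f = -10 (f = Add(3, Add(-6, Mul(7, -1))) = Add(3, Add(-6, -7)) = Add(3, -13) = -10)
Function('o')(F) = Add(Pow(F, 2), Mul(121, F)) (Function('o')(F) = Add(Add(Pow(F, 2), Mul(121, F)), 0) = Add(Pow(F, 2), Mul(121, F)))
Add(Function('U')(f), Mul(-1, Function('o')(Function('G')(-8, -14)))) = Add(190, Mul(-1, Mul(-13, Add(121, -13)))) = Add(190, Mul(-1, Mul(-13, 108))) = Add(190, Mul(-1, -1404)) = Add(190, 1404) = 1594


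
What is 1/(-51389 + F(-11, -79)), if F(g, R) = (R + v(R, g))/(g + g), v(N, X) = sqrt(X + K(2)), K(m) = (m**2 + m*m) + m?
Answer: -12435269/638991384721 + 11*I/638991384721 ≈ -1.9461e-5 + 1.7215e-11*I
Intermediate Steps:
K(m) = m + 2*m**2 (K(m) = (m**2 + m**2) + m = 2*m**2 + m = m + 2*m**2)
v(N, X) = sqrt(10 + X) (v(N, X) = sqrt(X + 2*(1 + 2*2)) = sqrt(X + 2*(1 + 4)) = sqrt(X + 2*5) = sqrt(X + 10) = sqrt(10 + X))
F(g, R) = (R + sqrt(10 + g))/(2*g) (F(g, R) = (R + sqrt(10 + g))/(g + g) = (R + sqrt(10 + g))/((2*g)) = (R + sqrt(10 + g))*(1/(2*g)) = (R + sqrt(10 + g))/(2*g))
1/(-51389 + F(-11, -79)) = 1/(-51389 + (1/2)*(-79 + sqrt(10 - 11))/(-11)) = 1/(-51389 + (1/2)*(-1/11)*(-79 + sqrt(-1))) = 1/(-51389 + (1/2)*(-1/11)*(-79 + I)) = 1/(-51389 + (79/22 - I/22)) = 1/(-1130479/22 - I/22) = 242*(-1130479/22 + I/22)/638991384721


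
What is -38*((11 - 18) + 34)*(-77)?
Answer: 79002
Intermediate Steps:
-38*((11 - 18) + 34)*(-77) = -38*(-7 + 34)*(-77) = -38*27*(-77) = -1026*(-77) = 79002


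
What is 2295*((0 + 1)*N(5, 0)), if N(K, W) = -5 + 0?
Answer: -11475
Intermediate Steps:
N(K, W) = -5
2295*((0 + 1)*N(5, 0)) = 2295*((0 + 1)*(-5)) = 2295*(1*(-5)) = 2295*(-5) = -11475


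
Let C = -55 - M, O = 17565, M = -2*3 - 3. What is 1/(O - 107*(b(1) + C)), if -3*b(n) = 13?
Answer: 3/68852 ≈ 4.3572e-5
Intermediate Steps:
b(n) = -13/3 (b(n) = -⅓*13 = -13/3)
M = -9 (M = -6 - 3 = -9)
C = -46 (C = -55 - 1*(-9) = -55 + 9 = -46)
1/(O - 107*(b(1) + C)) = 1/(17565 - 107*(-13/3 - 46)) = 1/(17565 - 107*(-151/3)) = 1/(17565 + 16157/3) = 1/(68852/3) = 3/68852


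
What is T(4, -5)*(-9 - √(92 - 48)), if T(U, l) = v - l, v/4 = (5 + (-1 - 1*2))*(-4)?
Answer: 243 + 54*√11 ≈ 422.10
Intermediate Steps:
v = -32 (v = 4*((5 + (-1 - 1*2))*(-4)) = 4*((5 + (-1 - 2))*(-4)) = 4*((5 - 3)*(-4)) = 4*(2*(-4)) = 4*(-8) = -32)
T(U, l) = -32 - l
T(4, -5)*(-9 - √(92 - 48)) = (-32 - 1*(-5))*(-9 - √(92 - 48)) = (-32 + 5)*(-9 - √44) = -27*(-9 - 2*√11) = 243 + 54*√11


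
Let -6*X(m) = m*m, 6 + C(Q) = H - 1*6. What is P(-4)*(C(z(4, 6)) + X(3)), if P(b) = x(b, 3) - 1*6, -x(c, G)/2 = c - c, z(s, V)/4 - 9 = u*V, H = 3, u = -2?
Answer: 63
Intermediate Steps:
z(s, V) = 36 - 8*V (z(s, V) = 36 + 4*(-2*V) = 36 - 8*V)
x(c, G) = 0 (x(c, G) = -2*(c - c) = -2*0 = 0)
C(Q) = -9 (C(Q) = -6 + (3 - 1*6) = -6 + (3 - 6) = -6 - 3 = -9)
X(m) = -m²/6 (X(m) = -m*m/6 = -m²/6)
P(b) = -6 (P(b) = 0 - 1*6 = 0 - 6 = -6)
P(-4)*(C(z(4, 6)) + X(3)) = -6*(-9 - ⅙*3²) = -6*(-9 - ⅙*9) = -6*(-9 - 3/2) = -6*(-21/2) = 63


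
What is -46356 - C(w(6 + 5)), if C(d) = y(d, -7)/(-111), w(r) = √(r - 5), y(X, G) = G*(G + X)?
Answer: -5145467/111 - 7*√6/111 ≈ -46356.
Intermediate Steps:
w(r) = √(-5 + r)
C(d) = -49/111 + 7*d/111 (C(d) = -7*(-7 + d)/(-111) = (49 - 7*d)*(-1/111) = -49/111 + 7*d/111)
-46356 - C(w(6 + 5)) = -46356 - (-49/111 + 7*√(-5 + (6 + 5))/111) = -46356 - (-49/111 + 7*√(-5 + 11)/111) = -46356 - (-49/111 + 7*√6/111) = -46356 + (49/111 - 7*√6/111) = -5145467/111 - 7*√6/111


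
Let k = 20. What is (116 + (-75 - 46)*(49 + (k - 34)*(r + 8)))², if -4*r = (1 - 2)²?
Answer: 214066161/4 ≈ 5.3517e+7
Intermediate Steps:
r = -¼ (r = -(1 - 2)²/4 = -¼*(-1)² = -¼*1 = -¼ ≈ -0.25000)
(116 + (-75 - 46)*(49 + (k - 34)*(r + 8)))² = (116 + (-75 - 46)*(49 + (20 - 34)*(-¼ + 8)))² = (116 - 121*(49 - 14*31/4))² = (116 - 121*(49 - 217/2))² = (116 - 121*(-119/2))² = (116 + 14399/2)² = (14631/2)² = 214066161/4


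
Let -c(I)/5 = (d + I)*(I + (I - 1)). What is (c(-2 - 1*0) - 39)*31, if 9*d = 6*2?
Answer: -5177/3 ≈ -1725.7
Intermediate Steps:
d = 4/3 (d = (6*2)/9 = (⅑)*12 = 4/3 ≈ 1.3333)
c(I) = -5*(-1 + 2*I)*(4/3 + I) (c(I) = -5*(4/3 + I)*(I + (I - 1)) = -5*(4/3 + I)*(I + (-1 + I)) = -5*(4/3 + I)*(-1 + 2*I) = -5*(-1 + 2*I)*(4/3 + I))
(c(-2 - 1*0) - 39)*31 = ((20/3 - 10*(-2 - 1*0)² - 25*(-2 - 1*0)/3) - 39)*31 = ((20/3 - 10*(-2 + 0)² - 25*(-2 + 0)/3) - 39)*31 = ((20/3 - 10*(-2)² - 25/3*(-2)) - 39)*31 = ((20/3 - 10*4 + 50/3) - 39)*31 = ((20/3 - 40 + 50/3) - 39)*31 = (-50/3 - 39)*31 = -167/3*31 = -5177/3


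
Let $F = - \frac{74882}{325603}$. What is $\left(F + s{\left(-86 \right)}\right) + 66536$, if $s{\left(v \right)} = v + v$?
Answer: $\frac{21608242610}{325603} \approx 66364.0$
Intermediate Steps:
$F = - \frac{74882}{325603}$ ($F = \left(-74882\right) \frac{1}{325603} = - \frac{74882}{325603} \approx -0.22998$)
$s{\left(v \right)} = 2 v$
$\left(F + s{\left(-86 \right)}\right) + 66536 = \left(- \frac{74882}{325603} + 2 \left(-86\right)\right) + 66536 = \left(- \frac{74882}{325603} - 172\right) + 66536 = - \frac{56078598}{325603} + 66536 = \frac{21608242610}{325603}$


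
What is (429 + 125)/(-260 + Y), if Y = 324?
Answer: 277/32 ≈ 8.6563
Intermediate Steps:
(429 + 125)/(-260 + Y) = (429 + 125)/(-260 + 324) = 554/64 = 554*(1/64) = 277/32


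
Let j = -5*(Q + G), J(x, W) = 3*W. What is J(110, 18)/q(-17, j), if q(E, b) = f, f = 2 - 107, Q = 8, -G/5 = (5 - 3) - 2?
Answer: -18/35 ≈ -0.51429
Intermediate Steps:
G = 0 (G = -5*((5 - 3) - 2) = -5*(2 - 2) = -5*0 = 0)
j = -40 (j = -5*(8 + 0) = -5*8 = -40)
f = -105
q(E, b) = -105
J(110, 18)/q(-17, j) = (3*18)/(-105) = 54*(-1/105) = -18/35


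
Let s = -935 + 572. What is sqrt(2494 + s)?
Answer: sqrt(2131) ≈ 46.163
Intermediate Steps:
s = -363
sqrt(2494 + s) = sqrt(2494 - 363) = sqrt(2131)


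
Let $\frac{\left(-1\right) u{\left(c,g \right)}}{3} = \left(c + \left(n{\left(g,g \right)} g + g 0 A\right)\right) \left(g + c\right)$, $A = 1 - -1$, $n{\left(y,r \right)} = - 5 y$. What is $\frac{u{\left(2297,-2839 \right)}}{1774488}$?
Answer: $- \frac{2730142617}{73937} \approx -36925.0$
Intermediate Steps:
$A = 2$ ($A = 1 + 1 = 2$)
$u{\left(c,g \right)} = - 3 \left(c + g\right) \left(c - 5 g^{2}\right)$ ($u{\left(c,g \right)} = - 3 \left(c + \left(- 5 g g + g 0 \cdot 2\right)\right) \left(g + c\right) = - 3 \left(c + \left(- 5 g^{2} + 0 \cdot 2\right)\right) \left(c + g\right) = - 3 \left(c + \left(- 5 g^{2} + 0\right)\right) \left(c + g\right) = - 3 \left(c - 5 g^{2}\right) \left(c + g\right) = - 3 \left(c + g\right) \left(c - 5 g^{2}\right)$)
$\frac{u{\left(2297,-2839 \right)}}{1774488} = \frac{- 3 \cdot 2297^{2} + 15 \left(-2839\right)^{3} - 6891 \left(-2839\right) + 15 \cdot 2297 \left(-2839\right)^{2}}{1774488} = \left(\left(-3\right) 5276209 + 15 \left(-22882115719\right) + 19563549 + 15 \cdot 2297 \cdot 8059921\right) \frac{1}{1774488} = \left(-15828627 - 343231735785 + 19563549 + 277704578055\right) \frac{1}{1774488} = \left(-65523422808\right) \frac{1}{1774488} = - \frac{2730142617}{73937}$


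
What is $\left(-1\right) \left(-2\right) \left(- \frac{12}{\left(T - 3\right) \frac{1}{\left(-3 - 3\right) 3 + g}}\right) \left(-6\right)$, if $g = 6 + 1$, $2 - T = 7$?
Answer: $198$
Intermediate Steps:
$T = -5$ ($T = 2 - 7 = -5$)
$g = 7$
$\left(-1\right) \left(-2\right) \left(- \frac{12}{\left(T - 3\right) \frac{1}{\left(-3 - 3\right) 3 + g}}\right) \left(-6\right) = \left(-1\right) \left(-2\right) \left(- \frac{12}{\left(-5 - 3\right) \frac{1}{\left(-3 - 3\right) 3 + 7}}\right) \left(-6\right) = 2 \left(- \frac{12}{\left(-8\right) \frac{1}{\left(-6\right) 3 + 7}}\right) \left(-6\right) = 2 \left(- \frac{12}{\left(-8\right) \frac{1}{-18 + 7}}\right) \left(-6\right) = 2 \left(- \frac{12}{\left(-8\right) \frac{1}{-11}}\right) \left(-6\right) = 2 \left(- \frac{12}{\left(-8\right) \left(- \frac{1}{11}\right)}\right) \left(-6\right) = 2 \left(- \frac{12}{\frac{8}{11}}\right) \left(-6\right) = 2 \left(\left(-12\right) \frac{11}{8}\right) \left(-6\right) = 2 \left(- \frac{33}{2}\right) \left(-6\right) = \left(-33\right) \left(-6\right) = 198$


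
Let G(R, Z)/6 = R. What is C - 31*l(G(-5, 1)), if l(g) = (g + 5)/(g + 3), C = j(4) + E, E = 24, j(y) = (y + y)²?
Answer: 1601/27 ≈ 59.296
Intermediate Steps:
j(y) = 4*y² (j(y) = (2*y)² = 4*y²)
G(R, Z) = 6*R
C = 88 (C = 4*4² + 24 = 4*16 + 24 = 64 + 24 = 88)
l(g) = (5 + g)/(3 + g)
C - 31*l(G(-5, 1)) = 88 - 31*(5 + 6*(-5))/(3 + 6*(-5)) = 88 - 31*(5 - 30)/(3 - 30) = 88 - 31*(-25)/(-27) = 88 - (-31)*(-25)/27 = 88 - 31*25/27 = 88 - 775/27 = 1601/27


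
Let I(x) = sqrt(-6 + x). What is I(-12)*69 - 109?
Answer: -109 + 207*I*sqrt(2) ≈ -109.0 + 292.74*I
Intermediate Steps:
I(-12)*69 - 109 = sqrt(-6 - 12)*69 - 109 = sqrt(-18)*69 - 109 = (3*I*sqrt(2))*69 - 109 = 207*I*sqrt(2) - 109 = -109 + 207*I*sqrt(2)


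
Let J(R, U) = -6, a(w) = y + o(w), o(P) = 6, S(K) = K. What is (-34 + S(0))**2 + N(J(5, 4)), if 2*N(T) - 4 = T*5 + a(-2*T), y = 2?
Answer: 1147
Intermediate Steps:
a(w) = 8 (a(w) = 2 + 6 = 8)
N(T) = 6 + 5*T/2 (N(T) = 2 + (T*5 + 8)/2 = 2 + (5*T + 8)/2 = 2 + (8 + 5*T)/2 = 2 + (4 + 5*T/2) = 6 + 5*T/2)
(-34 + S(0))**2 + N(J(5, 4)) = (-34 + 0)**2 + (6 + (5/2)*(-6)) = (-34)**2 + (6 - 15) = 1156 - 9 = 1147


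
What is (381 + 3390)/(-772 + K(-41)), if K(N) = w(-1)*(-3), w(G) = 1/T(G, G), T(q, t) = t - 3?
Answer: -15084/3085 ≈ -4.8895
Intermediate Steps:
T(q, t) = -3 + t
w(G) = 1/(-3 + G)
K(N) = 3/4 (K(N) = -3/(-3 - 1) = -3/(-4) = -1/4*(-3) = 3/4)
(381 + 3390)/(-772 + K(-41)) = (381 + 3390)/(-772 + 3/4) = 3771/(-3085/4) = 3771*(-4/3085) = -15084/3085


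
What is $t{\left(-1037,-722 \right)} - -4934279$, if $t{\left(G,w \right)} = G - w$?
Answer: $4933964$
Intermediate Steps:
$t{\left(-1037,-722 \right)} - -4934279 = \left(-1037 - -722\right) - -4934279 = \left(-1037 + 722\right) + 4934279 = -315 + 4934279 = 4933964$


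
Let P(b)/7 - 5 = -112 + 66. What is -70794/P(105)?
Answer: 70794/287 ≈ 246.67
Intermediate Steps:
P(b) = -287 (P(b) = 35 + 7*(-112 + 66) = 35 + 7*(-46) = 35 - 322 = -287)
-70794/P(105) = -70794/(-287) = -70794*(-1)/287 = -1*(-70794/287) = 70794/287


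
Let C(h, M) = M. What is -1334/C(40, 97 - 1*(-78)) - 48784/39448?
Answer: -7645104/862925 ≈ -8.8595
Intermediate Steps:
-1334/C(40, 97 - 1*(-78)) - 48784/39448 = -1334/(97 - 1*(-78)) - 48784/39448 = -1334/(97 + 78) - 48784*1/39448 = -1334/175 - 6098/4931 = -7645104/862925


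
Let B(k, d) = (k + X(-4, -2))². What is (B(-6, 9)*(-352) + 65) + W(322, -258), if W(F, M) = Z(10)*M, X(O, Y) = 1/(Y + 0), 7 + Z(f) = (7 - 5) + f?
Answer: -16097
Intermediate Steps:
Z(f) = -5 + f (Z(f) = -7 + ((7 - 5) + f) = -7 + (2 + f) = -5 + f)
X(O, Y) = 1/Y
B(k, d) = (-½ + k)² (B(k, d) = (k + 1/(-2))² = (k - ½)² = (-½ + k)²)
W(F, M) = 5*M (W(F, M) = (-5 + 10)*M = 5*M)
(B(-6, 9)*(-352) + 65) + W(322, -258) = (((-1 + 2*(-6))²/4)*(-352) + 65) + 5*(-258) = (((-1 - 12)²/4)*(-352) + 65) - 1290 = (((¼)*(-13)²)*(-352) + 65) - 1290 = (((¼)*169)*(-352) + 65) - 1290 = ((169/4)*(-352) + 65) - 1290 = (-14872 + 65) - 1290 = -14807 - 1290 = -16097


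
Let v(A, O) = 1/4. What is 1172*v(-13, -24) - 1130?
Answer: -837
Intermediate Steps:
v(A, O) = ¼
1172*v(-13, -24) - 1130 = 1172*(¼) - 1130 = 293 - 1130 = -837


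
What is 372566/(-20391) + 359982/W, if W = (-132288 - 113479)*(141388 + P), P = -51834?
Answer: -4099984068215275/224397020382969 ≈ -18.271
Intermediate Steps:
W = -22009417918 (W = (-132288 - 113479)*(141388 - 51834) = -245767*89554 = -22009417918)
372566/(-20391) + 359982/W = 372566/(-20391) + 359982/(-22009417918) = 372566*(-1/20391) + 359982*(-1/22009417918) = -372566/20391 - 179991/11004708959 = -4099984068215275/224397020382969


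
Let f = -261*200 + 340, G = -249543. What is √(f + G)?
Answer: I*√301403 ≈ 549.0*I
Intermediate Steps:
f = -51860 (f = -52200 + 340 = -51860)
√(f + G) = √(-51860 - 249543) = √(-301403) = I*√301403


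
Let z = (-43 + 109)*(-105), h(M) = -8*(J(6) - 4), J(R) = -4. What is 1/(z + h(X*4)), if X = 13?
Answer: -1/6866 ≈ -0.00014565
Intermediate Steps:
h(M) = 64 (h(M) = -8*(-4 - 4) = -8*(-8) = 64)
z = -6930 (z = 66*(-105) = -6930)
1/(z + h(X*4)) = 1/(-6930 + 64) = 1/(-6866) = -1/6866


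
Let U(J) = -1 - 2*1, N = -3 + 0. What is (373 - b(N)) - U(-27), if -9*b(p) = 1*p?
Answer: 1127/3 ≈ 375.67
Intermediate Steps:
N = -3
b(p) = -p/9
U(J) = -3 (U(J) = -1 - 2 = -3)
(373 - b(N)) - U(-27) = (373 - (-1)*(-3)/9) - 1*(-3) = (373 - 1*1/3) + 3 = (373 - 1/3) + 3 = 1118/3 + 3 = 1127/3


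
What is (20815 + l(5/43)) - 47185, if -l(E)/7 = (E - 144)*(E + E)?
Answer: -48325040/1849 ≈ -26136.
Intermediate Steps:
l(E) = -14*E*(-144 + E) (l(E) = -7*(E - 144)*(E + E) = -7*(-144 + E)*2*E = -14*E*(-144 + E))
(20815 + l(5/43)) - 47185 = (20815 + 14*(5/43)*(144 - 5/43)) - 47185 = (20815 + 14*(5/43)*(6187/43)) - 47185 = (20815 + 433090/1849) - 47185 = 38920025/1849 - 47185 = -48325040/1849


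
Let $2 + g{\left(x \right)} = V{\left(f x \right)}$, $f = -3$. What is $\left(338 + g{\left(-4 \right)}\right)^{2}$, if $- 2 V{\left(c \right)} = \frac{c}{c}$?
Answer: $\frac{450241}{4} \approx 1.1256 \cdot 10^{5}$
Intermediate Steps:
$V{\left(c \right)} = - \frac{1}{2}$ ($V{\left(c \right)} = - \frac{c \frac{1}{c}}{2} = \left(- \frac{1}{2}\right) 1 = - \frac{1}{2}$)
$g{\left(x \right)} = - \frac{5}{2}$ ($g{\left(x \right)} = -2 - \frac{1}{2} = - \frac{5}{2}$)
$\left(338 + g{\left(-4 \right)}\right)^{2} = \left(338 - \frac{5}{2}\right)^{2} = \left(\frac{671}{2}\right)^{2} = \frac{450241}{4}$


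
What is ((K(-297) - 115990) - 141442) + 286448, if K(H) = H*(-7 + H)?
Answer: 119304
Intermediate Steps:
((K(-297) - 115990) - 141442) + 286448 = ((-297*(-7 - 297) - 115990) - 141442) + 286448 = ((-297*(-304) - 115990) - 141442) + 286448 = ((90288 - 115990) - 141442) + 286448 = (-25702 - 141442) + 286448 = -167144 + 286448 = 119304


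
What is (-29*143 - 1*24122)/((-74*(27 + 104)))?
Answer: 28269/9694 ≈ 2.9161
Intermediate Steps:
(-29*143 - 1*24122)/((-74*(27 + 104))) = (-4147 - 24122)/((-74*131)) = -28269/(-9694) = -28269*(-1/9694) = 28269/9694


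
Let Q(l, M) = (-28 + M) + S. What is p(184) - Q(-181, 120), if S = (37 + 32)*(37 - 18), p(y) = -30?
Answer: -1433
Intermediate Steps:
S = 1311 (S = 69*19 = 1311)
Q(l, M) = 1283 + M (Q(l, M) = (-28 + M) + 1311 = 1283 + M)
p(184) - Q(-181, 120) = -30 - (1283 + 120) = -30 - 1*1403 = -30 - 1403 = -1433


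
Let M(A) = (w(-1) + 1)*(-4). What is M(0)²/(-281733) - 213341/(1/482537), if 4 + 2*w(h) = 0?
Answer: -29002982869720777/281733 ≈ -1.0294e+11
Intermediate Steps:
w(h) = -2 (w(h) = -2 + (½)*0 = -2 + 0 = -2)
M(A) = 4 (M(A) = (-2 + 1)*(-4) = -1*(-4) = 4)
M(0)²/(-281733) - 213341/(1/482537) = 4²/(-281733) - 213341/(1/482537) = 16*(-1/281733) - 213341/1/482537 = -16/281733 - 213341*482537 = -16/281733 - 102944926117 = -29002982869720777/281733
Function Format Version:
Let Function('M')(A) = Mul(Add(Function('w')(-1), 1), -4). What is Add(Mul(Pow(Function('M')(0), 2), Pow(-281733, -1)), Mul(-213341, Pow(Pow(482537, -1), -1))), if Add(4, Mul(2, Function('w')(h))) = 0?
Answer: Rational(-29002982869720777, 281733) ≈ -1.0294e+11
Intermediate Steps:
Function('w')(h) = -2 (Function('w')(h) = Add(-2, Mul(Rational(1, 2), 0)) = Add(-2, 0) = -2)
Function('M')(A) = 4 (Function('M')(A) = Mul(Add(-2, 1), -4) = Mul(-1, -4) = 4)
Add(Mul(Pow(Function('M')(0), 2), Pow(-281733, -1)), Mul(-213341, Pow(Pow(482537, -1), -1))) = Add(Mul(Pow(4, 2), Pow(-281733, -1)), Mul(-213341, Pow(Pow(482537, -1), -1))) = Add(Mul(16, Rational(-1, 281733)), Mul(-213341, Pow(Rational(1, 482537), -1))) = Add(Rational(-16, 281733), Mul(-213341, 482537)) = Add(Rational(-16, 281733), -102944926117) = Rational(-29002982869720777, 281733)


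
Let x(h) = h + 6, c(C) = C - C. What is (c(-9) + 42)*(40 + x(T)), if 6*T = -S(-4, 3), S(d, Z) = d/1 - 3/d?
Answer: 7819/4 ≈ 1954.8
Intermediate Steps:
S(d, Z) = d - 3/d (S(d, Z) = d*1 - 3/d = d - 3/d)
c(C) = 0
T = 13/24 (T = (-(-4 - 3/(-4)))/6 = (-(-4 - 3*(-¼)))/6 = (-(-4 + ¾))/6 = (-1*(-13/4))/6 = (⅙)*(13/4) = 13/24 ≈ 0.54167)
x(h) = 6 + h
(c(-9) + 42)*(40 + x(T)) = (0 + 42)*(40 + (6 + 13/24)) = 42*(40 + 157/24) = 42*(1117/24) = 7819/4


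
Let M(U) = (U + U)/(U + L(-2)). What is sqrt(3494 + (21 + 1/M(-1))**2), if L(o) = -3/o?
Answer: 3*sqrt(6977)/4 ≈ 62.646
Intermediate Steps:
M(U) = 2*U/(3/2 + U) (M(U) = (U + U)/(U - 3/(-2)) = (2*U)/(U - 3*(-1/2)) = (2*U)/(U + 3/2) = (2*U)/(3/2 + U) = 2*U/(3/2 + U))
sqrt(3494 + (21 + 1/M(-1))**2) = sqrt(3494 + (21 + 1/(4*(-1)/(3 + 2*(-1))))**2) = sqrt(3494 + (21 + 1/(4*(-1)/(3 - 2)))**2) = sqrt(3494 + (21 + 1/(4*(-1)/1))**2) = sqrt(3494 + (21 + 1/(4*(-1)*1))**2) = sqrt(3494 + (21 + 1/(-4))**2) = sqrt(3494 + (21 - 1/4)**2) = sqrt(3494 + (83/4)**2) = sqrt(3494 + 6889/16) = sqrt(62793/16) = 3*sqrt(6977)/4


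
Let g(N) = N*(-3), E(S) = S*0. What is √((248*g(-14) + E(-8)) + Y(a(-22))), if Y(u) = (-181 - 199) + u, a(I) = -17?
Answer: √10019 ≈ 100.09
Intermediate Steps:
E(S) = 0
g(N) = -3*N
Y(u) = -380 + u
√((248*g(-14) + E(-8)) + Y(a(-22))) = √((248*(-3*(-14)) + 0) + (-380 - 17)) = √((248*42 + 0) - 397) = √((10416 + 0) - 397) = √(10416 - 397) = √10019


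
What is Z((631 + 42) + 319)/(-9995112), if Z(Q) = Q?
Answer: -124/1249389 ≈ -9.9248e-5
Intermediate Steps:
Z((631 + 42) + 319)/(-9995112) = ((631 + 42) + 319)/(-9995112) = (673 + 319)*(-1/9995112) = 992*(-1/9995112) = -124/1249389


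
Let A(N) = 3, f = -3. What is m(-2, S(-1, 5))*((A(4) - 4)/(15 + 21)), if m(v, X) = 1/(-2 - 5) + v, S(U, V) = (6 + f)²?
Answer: 5/84 ≈ 0.059524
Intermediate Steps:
S(U, V) = 9 (S(U, V) = (6 - 3)² = 3² = 9)
m(v, X) = -⅐ + v (m(v, X) = 1/(-7) + v = -⅐ + v)
m(-2, S(-1, 5))*((A(4) - 4)/(15 + 21)) = (-⅐ - 2)*((3 - 4)/(15 + 21)) = -(-15)/(7*36) = -15/7*(-1/36) = 5/84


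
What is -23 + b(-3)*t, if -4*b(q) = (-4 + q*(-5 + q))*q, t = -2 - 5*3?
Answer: -278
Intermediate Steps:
t = -17 (t = -2 - 15 = -17)
b(q) = -q*(-4 + q*(-5 + q))/4 (b(q) = -(-4 + q*(-5 + q))*q/4 = -q*(-4 + q*(-5 + q))/4)
-23 + b(-3)*t = -23 + ((1/4)*(-3)*(4 - 1*(-3)**2 + 5*(-3)))*(-17) = -23 + ((1/4)*(-3)*(4 - 1*9 - 15))*(-17) = -23 + ((1/4)*(-3)*(4 - 9 - 15))*(-17) = -23 + ((1/4)*(-3)*(-20))*(-17) = -23 + 15*(-17) = -23 - 255 = -278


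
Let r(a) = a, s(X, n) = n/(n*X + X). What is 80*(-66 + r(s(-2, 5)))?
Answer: -15940/3 ≈ -5313.3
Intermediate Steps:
s(X, n) = n/(X + X*n) (s(X, n) = n/(X*n + X) = n/(X + X*n))
80*(-66 + r(s(-2, 5))) = 80*(-66 + 5/(-2*(1 + 5))) = 80*(-66 + 5*(-½)/6) = 80*(-66 + 5*(-½)*(⅙)) = 80*(-66 - 5/12) = 80*(-797/12) = -15940/3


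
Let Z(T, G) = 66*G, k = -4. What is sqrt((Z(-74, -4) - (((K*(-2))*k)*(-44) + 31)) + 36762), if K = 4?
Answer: 5*sqrt(1515) ≈ 194.61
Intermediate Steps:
sqrt((Z(-74, -4) - (((K*(-2))*k)*(-44) + 31)) + 36762) = sqrt((66*(-4) - (((4*(-2))*(-4))*(-44) + 31)) + 36762) = sqrt((-264 - (-8*(-4)*(-44) + 31)) + 36762) = sqrt((-264 - (32*(-44) + 31)) + 36762) = sqrt((-264 - (-1408 + 31)) + 36762) = sqrt((-264 - 1*(-1377)) + 36762) = sqrt((-264 + 1377) + 36762) = sqrt(1113 + 36762) = sqrt(37875) = 5*sqrt(1515)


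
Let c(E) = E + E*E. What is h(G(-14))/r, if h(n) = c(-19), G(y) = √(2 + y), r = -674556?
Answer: -57/112426 ≈ -0.00050700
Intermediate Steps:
c(E) = E + E²
h(n) = 342 (h(n) = -19*(1 - 19) = -19*(-18) = 342)
h(G(-14))/r = 342/(-674556) = 342*(-1/674556) = -57/112426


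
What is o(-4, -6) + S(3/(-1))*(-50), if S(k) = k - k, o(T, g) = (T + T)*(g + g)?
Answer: 96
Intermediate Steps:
o(T, g) = 4*T*g (o(T, g) = (2*T)*(2*g) = 4*T*g)
S(k) = 0
o(-4, -6) + S(3/(-1))*(-50) = 4*(-4)*(-6) + 0*(-50) = 96 + 0 = 96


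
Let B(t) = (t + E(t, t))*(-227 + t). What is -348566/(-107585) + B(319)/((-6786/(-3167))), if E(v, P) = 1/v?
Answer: 1595313248158862/116446453695 ≈ 13700.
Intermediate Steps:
B(t) = (-227 + t)*(t + 1/t) (B(t) = (t + 1/t)*(-227 + t) = (-227 + t)*(t + 1/t))
-348566/(-107585) + B(319)/((-6786/(-3167))) = -348566/(-107585) + (1 + 319**2 - 227*319 - 227/319)/((-6786/(-3167))) = -348566*(-1/107585) + (1 + 101761 - 72413 - 227*1/319)/((-6786*(-1/3167))) = 348566/107585 + (1 + 101761 - 72413 - 227/319)/(6786/3167) = 348566/107585 + (9362104/319)*(3167/6786) = 348566/107585 + 14824891684/1082367 = 1595313248158862/116446453695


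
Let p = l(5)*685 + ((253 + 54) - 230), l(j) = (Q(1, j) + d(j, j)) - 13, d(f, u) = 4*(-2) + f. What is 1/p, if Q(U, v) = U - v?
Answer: -1/13623 ≈ -7.3405e-5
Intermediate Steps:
d(f, u) = -8 + f
l(j) = -20 (l(j) = ((1 - j) + (-8 + j)) - 13 = -7 - 13 = -20)
p = -13623 (p = -20*685 + ((253 + 54) - 230) = -13700 + (307 - 230) = -13700 + 77 = -13623)
1/p = 1/(-13623) = -1/13623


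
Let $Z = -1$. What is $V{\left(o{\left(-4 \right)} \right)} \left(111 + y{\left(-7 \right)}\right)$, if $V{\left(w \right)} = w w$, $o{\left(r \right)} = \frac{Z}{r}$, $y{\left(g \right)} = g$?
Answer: $\frac{13}{2} \approx 6.5$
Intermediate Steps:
$o{\left(r \right)} = - \frac{1}{r}$
$V{\left(w \right)} = w^{2}$
$V{\left(o{\left(-4 \right)} \right)} \left(111 + y{\left(-7 \right)}\right) = \left(- \frac{1}{-4}\right)^{2} \left(111 - 7\right) = \left(\left(-1\right) \left(- \frac{1}{4}\right)\right)^{2} \cdot 104 = \left(\frac{1}{4}\right)^{2} \cdot 104 = \frac{1}{16} \cdot 104 = \frac{13}{2}$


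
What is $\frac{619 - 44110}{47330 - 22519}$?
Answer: $- \frac{43491}{24811} \approx -1.7529$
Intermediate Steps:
$\frac{619 - 44110}{47330 - 22519} = - \frac{43491}{24811}$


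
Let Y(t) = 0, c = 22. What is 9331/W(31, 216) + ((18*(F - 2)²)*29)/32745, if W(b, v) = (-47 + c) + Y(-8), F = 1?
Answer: -20368703/54575 ≈ -373.22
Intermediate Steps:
W(b, v) = -25 (W(b, v) = (-47 + 22) + 0 = -25 + 0 = -25)
9331/W(31, 216) + ((18*(F - 2)²)*29)/32745 = 9331/(-25) + ((18*(1 - 2)²)*29)/32745 = 9331*(-1/25) + ((18*(-1)²)*29)*(1/32745) = -9331/25 + ((18*1)*29)*(1/32745) = -9331/25 + (18*29)*(1/32745) = -9331/25 + 522*(1/32745) = -9331/25 + 174/10915 = -20368703/54575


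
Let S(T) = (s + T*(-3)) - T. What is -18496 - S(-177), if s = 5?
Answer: -19209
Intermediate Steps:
S(T) = 5 - 4*T (S(T) = (5 + T*(-3)) - T = (5 - 3*T) - T = 5 - 4*T)
-18496 - S(-177) = -18496 - (5 - 4*(-177)) = -18496 - (5 + 708) = -18496 - 1*713 = -18496 - 713 = -19209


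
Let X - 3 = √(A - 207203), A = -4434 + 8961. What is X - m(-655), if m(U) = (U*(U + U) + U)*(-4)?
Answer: 3429583 + 2*I*√50669 ≈ 3.4296e+6 + 450.2*I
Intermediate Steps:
A = 4527
m(U) = -8*U² - 4*U (m(U) = (U*(2*U) + U)*(-4) = (2*U² + U)*(-4) = (U + 2*U²)*(-4) = -8*U² - 4*U)
X = 3 + 2*I*√50669 (X = 3 + √(4527 - 207203) = 3 + √(-202676) = 3 + 2*I*√50669 ≈ 3.0 + 450.2*I)
X - m(-655) = (3 + 2*I*√50669) - (-4)*(-655)*(1 + 2*(-655)) = (3 + 2*I*√50669) - (-4)*(-655)*(1 - 1310) = (3 + 2*I*√50669) - (-4)*(-655)*(-1309) = (3 + 2*I*√50669) - 1*(-3429580) = (3 + 2*I*√50669) + 3429580 = 3429583 + 2*I*√50669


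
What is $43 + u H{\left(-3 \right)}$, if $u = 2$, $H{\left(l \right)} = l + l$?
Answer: $31$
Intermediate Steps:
$H{\left(l \right)} = 2 l$
$43 + u H{\left(-3 \right)} = 43 + 2 \cdot 2 \left(-3\right) = 43 + 2 \left(-6\right) = 43 - 12 = 31$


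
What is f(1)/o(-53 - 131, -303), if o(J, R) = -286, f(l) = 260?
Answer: -10/11 ≈ -0.90909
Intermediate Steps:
f(1)/o(-53 - 131, -303) = 260/(-286) = 260*(-1/286) = -10/11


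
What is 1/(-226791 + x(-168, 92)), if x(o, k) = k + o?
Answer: -1/226867 ≈ -4.4079e-6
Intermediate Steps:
1/(-226791 + x(-168, 92)) = 1/(-226791 + (92 - 168)) = 1/(-226791 - 76) = 1/(-226867) = -1/226867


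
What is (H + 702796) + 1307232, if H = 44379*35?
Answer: 3563293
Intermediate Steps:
H = 1553265
(H + 702796) + 1307232 = (1553265 + 702796) + 1307232 = 2256061 + 1307232 = 3563293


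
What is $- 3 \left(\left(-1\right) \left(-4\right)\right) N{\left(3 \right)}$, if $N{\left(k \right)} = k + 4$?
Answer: $-84$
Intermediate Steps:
$N{\left(k \right)} = 4 + k$
$- 3 \left(\left(-1\right) \left(-4\right)\right) N{\left(3 \right)} = - 3 \left(\left(-1\right) \left(-4\right)\right) \left(4 + 3\right) = \left(-3\right) 4 \cdot 7 = \left(-12\right) 7 = -84$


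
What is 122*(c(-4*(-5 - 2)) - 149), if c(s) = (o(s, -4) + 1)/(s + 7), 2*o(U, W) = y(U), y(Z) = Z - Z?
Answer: -636108/35 ≈ -18175.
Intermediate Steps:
y(Z) = 0
o(U, W) = 0 (o(U, W) = (½)*0 = 0)
c(s) = 1/(7 + s) (c(s) = (0 + 1)/(s + 7) = 1/(7 + s))
122*(c(-4*(-5 - 2)) - 149) = 122*(1/(7 - 4*(-5 - 2)) - 149) = 122*(1/(7 - 4*(-7)) - 149) = 122*(1/(7 + 28) - 149) = 122*(1/35 - 149) = 122*(-5214/35) = -636108/35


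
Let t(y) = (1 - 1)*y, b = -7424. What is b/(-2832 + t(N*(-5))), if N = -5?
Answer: 464/177 ≈ 2.6215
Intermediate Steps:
t(y) = 0 (t(y) = 0*y = 0)
b/(-2832 + t(N*(-5))) = -7424/(-2832 + 0) = -7424/(-2832) = -7424*(-1/2832) = 464/177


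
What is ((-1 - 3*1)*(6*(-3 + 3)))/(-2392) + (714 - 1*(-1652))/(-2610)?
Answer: -1183/1305 ≈ -0.90651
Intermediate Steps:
((-1 - 3*1)*(6*(-3 + 3)))/(-2392) + (714 - 1*(-1652))/(-2610) = ((-1 - 3)*(6*0))*(-1/2392) + (714 + 1652)*(-1/2610) = -4*0*(-1/2392) + 2366*(-1/2610) = 0*(-1/2392) - 1183/1305 = 0 - 1183/1305 = -1183/1305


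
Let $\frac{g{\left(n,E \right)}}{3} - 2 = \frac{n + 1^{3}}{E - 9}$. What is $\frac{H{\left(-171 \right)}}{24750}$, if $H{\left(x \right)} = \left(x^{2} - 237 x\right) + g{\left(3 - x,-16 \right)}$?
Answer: $\frac{23251}{8250} \approx 2.8183$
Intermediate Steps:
$g{\left(n,E \right)} = 6 + \frac{3 \left(1 + n\right)}{-9 + E}$ ($g{\left(n,E \right)} = 6 + 3 \frac{n + 1^{3}}{E - 9} = 6 + 3 \frac{n + 1}{-9 + E} = 6 + 3 \frac{1 + n}{-9 + E} = 6 + \frac{3 \left(1 + n\right)}{-9 + E}$)
$H{\left(x \right)} = \frac{138}{25} + x^{2} - \frac{5922 x}{25}$ ($H{\left(x \right)} = \left(x^{2} - 237 x\right) + \frac{3 \left(-17 - \left(-3 + x\right) + 2 \left(-16\right)\right)}{-9 - 16} = \left(x^{2} - 237 x\right) + \frac{3 \left(-17 - \left(-3 + x\right) - 32\right)}{-25} = \left(x^{2} - 237 x\right) + 3 \left(- \frac{1}{25}\right) \left(-46 - x\right) = \left(x^{2} - 237 x\right) + \left(\frac{138}{25} + \frac{3 x}{25}\right) = \frac{138}{25} + x^{2} - \frac{5922 x}{25}$)
$\frac{H{\left(-171 \right)}}{24750} = \frac{\frac{138}{25} + \left(-171\right)^{2} - - \frac{1012662}{25}}{24750} = \left(\frac{138}{25} + 29241 + \frac{1012662}{25}\right) \frac{1}{24750} = 69753 \cdot \frac{1}{24750} = \frac{23251}{8250}$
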